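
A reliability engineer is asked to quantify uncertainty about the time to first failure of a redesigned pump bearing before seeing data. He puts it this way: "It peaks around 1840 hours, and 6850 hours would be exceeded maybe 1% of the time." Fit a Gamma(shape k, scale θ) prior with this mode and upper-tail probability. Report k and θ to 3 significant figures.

Gamma(k,θ) with k>1 has mode (k−1)θ, so θ = 1840/(k−1).
Need P(X < 6850) = 0.99 with θ tied to k this way. Start at k = 2, θ = 1840: P(X<6850) ≈ 0.886.
Too low — raise k to concentrate. Iterating converges to k ≈ 3.47.
Then θ = 1840/(3.47−1) ≈ 746.

k ≈ 3.47, θ ≈ 746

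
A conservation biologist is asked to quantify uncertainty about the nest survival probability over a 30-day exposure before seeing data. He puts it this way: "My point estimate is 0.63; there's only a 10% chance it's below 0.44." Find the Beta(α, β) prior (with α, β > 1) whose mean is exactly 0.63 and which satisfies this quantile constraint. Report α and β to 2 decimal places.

α ≈ 6.82, β ≈ 4.01

With mean 0.63 fixed, write α = 0.63s, β = 0.37s where s = α+β.
Need P(θ < 0.44) = 0.1 under Beta(0.63s, 0.37s). Normal approximation: (q−m)/√(m(1−m)/s) ≈ z_{0.1} = -1.28, so s ≈ 0.63·0.37·(-1.28)²/(0.44−0.63)² = 10.6.
At s = 10.6: P(θ<0.44) ≈ 0.102. Adjusting to match 0.1 gives s ≈ 10.83.
So α = 0.63·10.83 ≈ 6.82, β = 0.37·10.83 ≈ 4.01.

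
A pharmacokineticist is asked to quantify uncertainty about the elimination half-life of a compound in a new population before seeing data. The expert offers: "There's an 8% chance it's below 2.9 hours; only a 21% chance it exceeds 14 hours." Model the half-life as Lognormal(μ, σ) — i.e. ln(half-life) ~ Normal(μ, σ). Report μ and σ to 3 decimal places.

If T ~ Lognormal(μ,σ) then ln T ~ Normal(μ,σ), so the p-quantile of ln T is μ + z_p·σ.
ln(2.9) = 1.065 and ln(14) = 2.639; z_{0.08} = -1.405, z_{0.79} = 0.8064.
σ = (2.639 − 1.065)/(0.8064 − (-1.405)) = 0.712.
μ = 1.065 − (-1.405)·0.712 = 2.065.

μ ≈ 2.065, σ ≈ 0.712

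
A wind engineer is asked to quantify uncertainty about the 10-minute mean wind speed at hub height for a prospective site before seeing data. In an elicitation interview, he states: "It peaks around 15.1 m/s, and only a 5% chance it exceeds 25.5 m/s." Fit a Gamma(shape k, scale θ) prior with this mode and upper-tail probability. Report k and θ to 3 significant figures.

k ≈ 11.2, θ ≈ 1.48

Gamma(k,θ) with k>1 has mode (k−1)θ, so θ = 15.1/(k−1).
Need P(X < 25.5) = 0.95 with θ tied to k this way. Start at k = 2, θ = 15.1: P(X<25.5) ≈ 0.503.
Too low — raise k to concentrate. Iterating converges to k ≈ 11.2.
Then θ = 15.1/(11.2−1) ≈ 1.48.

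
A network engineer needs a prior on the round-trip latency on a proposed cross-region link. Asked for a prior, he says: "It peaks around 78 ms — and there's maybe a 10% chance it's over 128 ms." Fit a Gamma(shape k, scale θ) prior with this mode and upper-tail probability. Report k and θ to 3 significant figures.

k ≈ 8.68, θ ≈ 10.2

Gamma(k,θ) with k>1 has mode (k−1)θ, so θ = 78/(k−1).
Need P(X < 128) = 0.9 with θ tied to k this way. Start at k = 2, θ = 78: P(X<128) ≈ 0.488.
Too low — raise k to concentrate. Iterating converges to k ≈ 8.68.
Then θ = 78/(8.68−1) ≈ 10.2.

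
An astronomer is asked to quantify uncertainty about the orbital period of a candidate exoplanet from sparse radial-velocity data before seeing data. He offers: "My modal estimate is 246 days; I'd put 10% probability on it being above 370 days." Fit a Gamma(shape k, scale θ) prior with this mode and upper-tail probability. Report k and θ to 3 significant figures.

Gamma(k,θ) with k>1 has mode (k−1)θ, so θ = 246/(k−1).
Need P(X < 370) = 0.9 with θ tied to k this way. Start at k = 2, θ = 246: P(X<370) ≈ 0.444.
Too low — raise k to concentrate. Iterating converges to k ≈ 12.2.
Then θ = 246/(12.2−1) ≈ 22.

k ≈ 12.2, θ ≈ 22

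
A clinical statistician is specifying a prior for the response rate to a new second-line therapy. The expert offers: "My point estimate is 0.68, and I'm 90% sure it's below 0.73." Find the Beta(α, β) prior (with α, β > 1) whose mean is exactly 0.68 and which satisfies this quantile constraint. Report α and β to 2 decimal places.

With mean 0.68 fixed, write α = 0.68s, β = 0.32s where s = α+β.
Need P(θ < 0.73) = 0.9 under Beta(0.68s, 0.32s). Normal approximation: (q−m)/√(m(1−m)/s) ≈ z_{0.9} = 1.28, so s ≈ 0.68·0.32·(1.28)²/(0.73−0.68)² = 143.0.
At s = 143.0: P(θ<0.73) ≈ 0.903. Adjusting to match 0.9 gives s ≈ 139.31.
So α = 0.68·139.31 ≈ 94.73, β = 0.32·139.31 ≈ 44.58.

α ≈ 94.73, β ≈ 44.58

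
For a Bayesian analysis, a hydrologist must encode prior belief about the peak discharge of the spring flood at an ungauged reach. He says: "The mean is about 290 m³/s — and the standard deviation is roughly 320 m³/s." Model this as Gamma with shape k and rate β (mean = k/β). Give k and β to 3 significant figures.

For Gamma(k, rate β): mean = k/β, variance = k/β², so CV = 1/√k.
CV = SD/mean = 320/290 = 1.103, hence k = 1/CV² = 0.821.
Then β = k/mean = 0.821/290 = 0.00283.

k ≈ 0.821, β ≈ 0.00283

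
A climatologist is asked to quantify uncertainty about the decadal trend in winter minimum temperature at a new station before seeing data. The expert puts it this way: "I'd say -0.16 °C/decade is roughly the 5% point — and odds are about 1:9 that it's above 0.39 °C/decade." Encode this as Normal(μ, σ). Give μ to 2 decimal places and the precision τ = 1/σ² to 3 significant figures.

μ = 0.15, τ = 28.3

The p-quantile of Normal(μ,σ) is μ + z_p·σ, with z_{0.05} = -1.645 and z_{0.9} = 1.282.
Eliminate σ: μ = (z₂·x₁ − z₁·x₂)/(z₂ − z₁) = (1.282·-0.16 − (-1.645)·0.39)/2.926 = 0.15.
Then σ = (x₂ − x₁)/(z₂ − z₁) = (0.39 − -0.16)/2.926 = 0.19.
Precision τ = 1/σ² = 1/0.1879² = 28.3.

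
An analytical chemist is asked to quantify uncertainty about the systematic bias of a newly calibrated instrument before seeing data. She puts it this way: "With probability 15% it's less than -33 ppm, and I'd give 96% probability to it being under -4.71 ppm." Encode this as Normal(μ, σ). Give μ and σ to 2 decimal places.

The p-quantile of Normal(μ,σ) is μ + z_p·σ, with z_{0.15} = -1.036 and z_{0.96} = 1.751.
Eliminate σ: μ = (z₂·x₁ − z₁·x₂)/(z₂ − z₁) = (1.751·-33 − (-1.036)·-4.71)/2.787 = -22.48.
Then σ = (x₂ − x₁)/(z₂ − z₁) = (-4.71 − -33)/2.787 = 10.15.

μ = -22.48, σ = 10.15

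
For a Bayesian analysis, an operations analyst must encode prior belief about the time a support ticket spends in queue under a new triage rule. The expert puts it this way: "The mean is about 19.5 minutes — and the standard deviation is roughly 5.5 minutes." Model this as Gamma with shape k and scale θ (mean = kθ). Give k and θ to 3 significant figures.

k ≈ 12.6, θ ≈ 1.55

For Gamma(k, scale θ): mean = kθ, variance = kθ², so CV = 1/√k.
CV = SD/mean = 5.5/19.5 = 0.2821, hence k = 1/CV² = 12.6.
Then θ = mean/k = 19.5/12.6 = 1.55.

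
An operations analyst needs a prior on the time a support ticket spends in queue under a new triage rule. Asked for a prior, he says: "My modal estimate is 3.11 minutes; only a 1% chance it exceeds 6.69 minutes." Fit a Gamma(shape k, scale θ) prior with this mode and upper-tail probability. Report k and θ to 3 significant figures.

Gamma(k,θ) with k>1 has mode (k−1)θ, so θ = 3.11/(k−1).
Need P(X < 6.69) = 0.99 with θ tied to k this way. Start at k = 2, θ = 3.11: P(X<6.69) ≈ 0.633.
Too low — raise k to concentrate. Iterating converges to k ≈ 9.25.
Then θ = 3.11/(9.25−1) ≈ 0.377.

k ≈ 9.25, θ ≈ 0.377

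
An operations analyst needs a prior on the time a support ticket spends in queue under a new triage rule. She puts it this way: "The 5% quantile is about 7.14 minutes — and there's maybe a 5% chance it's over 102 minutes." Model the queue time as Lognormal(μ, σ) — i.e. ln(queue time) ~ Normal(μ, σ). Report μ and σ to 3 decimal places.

μ ≈ 3.295, σ ≈ 0.808

If T ~ Lognormal(μ,σ) then ln T ~ Normal(μ,σ), so the p-quantile of ln T is μ + z_p·σ.
ln(7.14) = 1.966 and ln(102) = 4.625; z_{0.05} = -1.645, z_{0.95} = 1.645.
σ = (4.625 − 1.966)/(1.645 − (-1.645)) = 0.808.
μ = 1.966 − (-1.645)·0.808 = 3.295.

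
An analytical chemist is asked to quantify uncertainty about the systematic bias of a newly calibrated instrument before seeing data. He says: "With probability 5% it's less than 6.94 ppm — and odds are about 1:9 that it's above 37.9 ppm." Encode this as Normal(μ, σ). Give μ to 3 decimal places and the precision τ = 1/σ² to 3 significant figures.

For Normal(μ,σ), the p-quantile is μ + z_p·σ. Here z_{0.05} = -1.645, z_{0.9} = 1.282.
So 6.94 = μ − 1.645σ and 37.9 = μ + 1.282σ.
Subtracting: σ = (37.9 − 6.94)/(1.282 − (-1.645)) = 10.580.
Then μ = 6.94 − (-1.645)·10.580 = 24.342.
Precision τ = 1/σ² = 1/10.58² = 0.00893.

μ = 24.342, τ = 0.00893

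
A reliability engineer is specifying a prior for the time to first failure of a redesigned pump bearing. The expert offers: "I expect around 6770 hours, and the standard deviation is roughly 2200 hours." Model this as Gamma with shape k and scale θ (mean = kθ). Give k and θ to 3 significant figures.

For Gamma(k, scale θ): mean = kθ, variance = kθ², so CV = 1/√k.
CV = SD/mean = 2200/6770 = 0.325, hence k = 1/CV² = 9.47.
Then θ = mean/k = 6770/9.47 = 715.

k ≈ 9.47, θ ≈ 715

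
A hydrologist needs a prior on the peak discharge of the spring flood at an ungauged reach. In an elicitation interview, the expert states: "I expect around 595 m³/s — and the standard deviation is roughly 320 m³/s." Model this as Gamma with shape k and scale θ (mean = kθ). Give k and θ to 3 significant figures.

For Gamma(k, scale θ): mean = kθ, variance = kθ², so CV = 1/√k.
CV = SD/mean = 320/595 = 0.5378, hence k = 1/CV² = 3.46.
Then θ = mean/k = 595/3.46 = 172.

k ≈ 3.46, θ ≈ 172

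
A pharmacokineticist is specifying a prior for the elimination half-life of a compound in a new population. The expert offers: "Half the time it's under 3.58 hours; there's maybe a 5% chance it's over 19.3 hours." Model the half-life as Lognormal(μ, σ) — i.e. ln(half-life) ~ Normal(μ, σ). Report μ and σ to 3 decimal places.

μ ≈ 1.275, σ ≈ 1.024

If T ~ Lognormal(μ,σ) then ln T ~ Normal(μ,σ), so the p-quantile of ln T is μ + z_p·σ.
ln(3.58) = 1.275 and ln(19.3) = 2.96; z_{0.5} = 0, z_{0.95} = 1.645.
σ = (2.96 − 1.275)/(1.645 − (0)) = 1.024.
μ = 1.275 − (0)·1.024 = 1.275.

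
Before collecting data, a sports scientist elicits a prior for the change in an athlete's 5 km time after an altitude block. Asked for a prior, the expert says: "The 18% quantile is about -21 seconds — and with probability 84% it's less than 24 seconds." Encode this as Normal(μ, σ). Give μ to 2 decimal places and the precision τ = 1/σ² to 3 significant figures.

The p-quantile of Normal(μ,σ) is μ + z_p·σ, with z_{0.18} = -0.9154 and z_{0.84} = 0.9945.
Eliminate σ: μ = (z₂·x₁ − z₁·x₂)/(z₂ − z₁) = (0.9945·-21 − (-0.9154)·24)/1.91 = 0.57.
Then σ = (x₂ − x₁)/(z₂ − z₁) = (24 − -21)/1.91 = 23.56.
Precision τ = 1/σ² = 1/23.56² = 0.0018.

μ = 0.57, τ = 0.0018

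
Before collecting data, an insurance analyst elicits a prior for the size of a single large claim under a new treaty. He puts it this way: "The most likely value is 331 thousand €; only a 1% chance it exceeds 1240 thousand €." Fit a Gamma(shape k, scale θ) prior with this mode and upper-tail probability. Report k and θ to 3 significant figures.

k ≈ 3.44, θ ≈ 136

Gamma(k,θ) with k>1 has mode (k−1)θ, so θ = 331/(k−1).
Need P(X < 1240) = 0.99 with θ tied to k this way. Start at k = 2, θ = 331: P(X<1240) ≈ 0.888.
Too low — raise k to concentrate. Iterating converges to k ≈ 3.44.
Then θ = 331/(3.44−1) ≈ 136.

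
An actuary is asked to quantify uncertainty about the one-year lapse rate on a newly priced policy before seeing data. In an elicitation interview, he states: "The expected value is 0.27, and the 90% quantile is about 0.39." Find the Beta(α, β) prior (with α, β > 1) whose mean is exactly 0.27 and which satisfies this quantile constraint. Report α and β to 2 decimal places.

α ≈ 6.36, β ≈ 17.20

With mean 0.27 fixed, write α = 0.27s, β = 0.73s where s = α+β.
Need P(θ < 0.39) = 0.9 under Beta(0.27s, 0.73s). Normal approximation: (q−m)/√(m(1−m)/s) ≈ z_{0.9} = 1.28, so s ≈ 0.27·0.73·(1.28)²/(0.39−0.27)² = 22.5.
At s = 22.5: P(θ<0.39) ≈ 0.895. Adjusting to match 0.9 gives s ≈ 23.57.
So α = 0.27·23.57 ≈ 6.36, β = 0.73·23.57 ≈ 17.20.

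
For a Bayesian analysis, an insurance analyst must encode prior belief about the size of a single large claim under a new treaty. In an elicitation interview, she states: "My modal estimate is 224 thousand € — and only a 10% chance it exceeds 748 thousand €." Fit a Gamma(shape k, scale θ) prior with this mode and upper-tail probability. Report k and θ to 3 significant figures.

Gamma(k,θ) with k>1 has mode (k−1)θ, so θ = 224/(k−1).
Need P(X < 748) = 0.9 with θ tied to k this way. Start at k = 2, θ = 224: P(X<748) ≈ 0.846.
Too low — raise k to concentrate. Iterating converges to k ≈ 2.29.
Then θ = 224/(2.29−1) ≈ 173.

k ≈ 2.29, θ ≈ 173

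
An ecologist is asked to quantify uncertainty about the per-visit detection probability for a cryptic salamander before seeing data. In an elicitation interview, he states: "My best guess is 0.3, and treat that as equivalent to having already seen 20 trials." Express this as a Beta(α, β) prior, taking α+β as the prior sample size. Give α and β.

α = 6, β = 14

Under the effective-sample-size interpretation, Beta(α, β) has prior mean α/(α+β) and prior sample size α+β.
So α+β = 20 and α/(α+β) = 0.3, giving α = 0.3·20 = 6 and β = 20 − 6 = 14.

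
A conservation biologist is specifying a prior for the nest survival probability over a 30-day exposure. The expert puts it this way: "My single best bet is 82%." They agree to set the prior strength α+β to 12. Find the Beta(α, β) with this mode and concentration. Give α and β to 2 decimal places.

For α,β > 1 the Beta mode is (α−1)/(α+β−2). With α+β = 12, the mode is (α−1)/10.
Set (α−1)/10 = 0.82 → α = 1 + 0.82·10 = 9.20.
β = 12 − α = 2.80.

α = 9.20, β = 2.80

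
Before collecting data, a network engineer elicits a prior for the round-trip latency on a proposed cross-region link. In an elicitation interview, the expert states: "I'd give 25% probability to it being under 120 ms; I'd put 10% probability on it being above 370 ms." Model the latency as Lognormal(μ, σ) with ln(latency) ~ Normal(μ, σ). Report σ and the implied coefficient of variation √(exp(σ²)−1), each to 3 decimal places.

σ ≈ 0.576, CV ≈ 0.627

If T ~ Lognormal(μ,σ) then ln T ~ Normal(μ,σ), so the p-quantile of ln T is μ + z_p·σ.
ln(120) = 4.787 and ln(370) = 5.914; z_{0.25} = -0.6745, z_{0.9} = 1.282.
σ = (5.914 − 4.787)/(1.282 − (-0.6745)) = 0.576.
μ = 4.787 − (-0.6745)·0.576 = 5.176.
CV = √(exp(σ²)−1) = √(exp(0.3314)−1) = 0.627.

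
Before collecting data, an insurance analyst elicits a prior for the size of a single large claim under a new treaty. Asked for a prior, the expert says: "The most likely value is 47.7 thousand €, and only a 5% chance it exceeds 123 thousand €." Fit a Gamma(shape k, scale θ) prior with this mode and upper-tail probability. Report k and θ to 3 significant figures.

Gamma(k,θ) with k>1 has mode (k−1)θ, so θ = 47.7/(k−1).
Need P(X < 123) = 0.95 with θ tied to k this way. Start at k = 2, θ = 47.7: P(X<123) ≈ 0.728.
Too low — raise k to concentrate. Iterating converges to k ≈ 4.02.
Then θ = 47.7/(4.02−1) ≈ 15.8.

k ≈ 4.02, θ ≈ 15.8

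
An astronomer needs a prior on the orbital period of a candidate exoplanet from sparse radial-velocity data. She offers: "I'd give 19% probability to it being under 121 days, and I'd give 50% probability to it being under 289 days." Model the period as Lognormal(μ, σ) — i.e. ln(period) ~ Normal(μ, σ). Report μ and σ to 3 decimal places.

μ ≈ 5.666, σ ≈ 0.992

If T ~ Lognormal(μ,σ) then ln T ~ Normal(μ,σ), so the p-quantile of ln T is μ + z_p·σ.
ln(121) = 4.796 and ln(289) = 5.666; z_{0.19} = -0.8779, z_{0.5} = 0.
σ = (5.666 − 4.796)/(0 − (-0.8779)) = 0.992.
μ = 4.796 − (-0.8779)·0.992 = 5.666.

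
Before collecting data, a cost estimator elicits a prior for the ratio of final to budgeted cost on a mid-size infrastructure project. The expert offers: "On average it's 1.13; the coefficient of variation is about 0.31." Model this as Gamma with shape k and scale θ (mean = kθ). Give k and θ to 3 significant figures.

k ≈ 10.4, θ ≈ 0.109

For Gamma(k, scale θ): mean = kθ, variance = kθ², so CV = 1/√k.
CV = 0.31, hence k = 1/CV² = 10.4.
Then θ = mean/k = 1.13/10.4 = 0.109.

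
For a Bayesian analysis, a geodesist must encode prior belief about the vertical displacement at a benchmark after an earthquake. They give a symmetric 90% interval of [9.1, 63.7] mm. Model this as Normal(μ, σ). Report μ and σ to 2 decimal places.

μ = 36.40, σ = 16.60

A symmetric 90% interval runs μ ± z·σ with z = 1.645.
Half-width = 27.3, so σ = 27.3/1.645 = 16.60.
μ is the interval midpoint, 36.40.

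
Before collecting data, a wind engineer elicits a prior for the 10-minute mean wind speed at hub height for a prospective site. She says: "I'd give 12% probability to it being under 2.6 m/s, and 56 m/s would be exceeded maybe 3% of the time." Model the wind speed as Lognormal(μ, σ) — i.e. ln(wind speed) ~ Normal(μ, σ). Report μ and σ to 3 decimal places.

If T ~ Lognormal(μ,σ) then ln T ~ Normal(μ,σ), so the p-quantile of ln T is μ + z_p·σ.
ln(2.6) = 0.9555 and ln(56) = 4.025; z_{0.12} = -1.175, z_{0.97} = 1.881.
σ = (4.025 − 0.9555)/(1.881 − (-1.175)) = 1.005.
μ = 0.9555 − (-1.175)·1.005 = 2.136.

μ ≈ 2.136, σ ≈ 1.005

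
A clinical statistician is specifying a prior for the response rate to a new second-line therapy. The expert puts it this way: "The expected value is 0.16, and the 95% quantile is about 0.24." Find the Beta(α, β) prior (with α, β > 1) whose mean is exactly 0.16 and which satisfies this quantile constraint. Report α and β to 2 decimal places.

α ≈ 10.35, β ≈ 54.36

With mean 0.16 fixed, write α = 0.16s, β = 0.84s where s = α+β.
Need P(θ < 0.24) = 0.95 under Beta(0.16s, 0.84s). Normal approximation: (q−m)/√(m(1−m)/s) ≈ z_{0.95} = 1.64, so s ≈ 0.16·0.84·(1.64)²/(0.24−0.16)² = 56.8.
At s = 56.8: P(θ<0.24) ≈ 0.939. Adjusting to match 0.95 gives s ≈ 64.71.
So α = 0.16·64.71 ≈ 10.35, β = 0.84·64.71 ≈ 54.36.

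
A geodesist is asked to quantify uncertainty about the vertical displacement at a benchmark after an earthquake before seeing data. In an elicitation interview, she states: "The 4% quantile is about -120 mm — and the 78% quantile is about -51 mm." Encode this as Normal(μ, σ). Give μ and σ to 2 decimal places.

μ = -72.12, σ = 27.35

The p-quantile of Normal(μ,σ) is μ + z_p·σ, with z_{0.04} = -1.751 and z_{0.78} = 0.7722.
Eliminate σ: μ = (z₂·x₁ − z₁·x₂)/(z₂ − z₁) = (0.7722·-120 − (-1.751)·-51)/2.523 = -72.12.
Then σ = (x₂ − x₁)/(z₂ − z₁) = (-51 − -120)/2.523 = 27.35.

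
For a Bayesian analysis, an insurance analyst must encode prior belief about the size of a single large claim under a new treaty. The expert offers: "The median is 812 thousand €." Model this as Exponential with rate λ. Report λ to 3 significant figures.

Exponential median = ln 2 / λ, so λ = ln 2 / 812.0 = 0.000854.

λ ≈ 0.000854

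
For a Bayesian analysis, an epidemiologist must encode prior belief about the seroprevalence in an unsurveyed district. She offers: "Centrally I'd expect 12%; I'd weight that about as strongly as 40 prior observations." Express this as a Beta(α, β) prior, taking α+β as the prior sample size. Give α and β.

Under the effective-sample-size interpretation, Beta(α, β) has prior mean α/(α+β) and prior sample size α+β.
So α+β = 40 and α/(α+β) = 0.12, giving α = 0.12·40 = 4.8 and β = 40 − 4.8 = 35.2.

α = 4.8, β = 35.2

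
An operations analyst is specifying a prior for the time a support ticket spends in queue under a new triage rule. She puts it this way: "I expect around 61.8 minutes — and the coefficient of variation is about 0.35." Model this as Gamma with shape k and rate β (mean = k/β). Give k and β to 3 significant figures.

k ≈ 8.16, β ≈ 0.132

For Gamma(k, rate β): mean = k/β, variance = k/β², so CV = 1/√k.
CV = 0.35, hence k = 1/CV² = 8.16.
Then β = k/mean = 8.16/61.8 = 0.132.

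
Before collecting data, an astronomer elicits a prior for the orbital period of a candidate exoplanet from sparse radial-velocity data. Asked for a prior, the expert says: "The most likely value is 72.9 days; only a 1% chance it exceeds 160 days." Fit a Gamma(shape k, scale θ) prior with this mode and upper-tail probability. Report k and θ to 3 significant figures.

Gamma(k,θ) with k>1 has mode (k−1)θ, so θ = 72.9/(k−1).
Need P(X < 160) = 0.99 with θ tied to k this way. Start at k = 2, θ = 72.9: P(X<160) ≈ 0.644.
Too low — raise k to concentrate. Iterating converges to k ≈ 8.81.
Then θ = 72.9/(8.81−1) ≈ 9.34.

k ≈ 8.81, θ ≈ 9.34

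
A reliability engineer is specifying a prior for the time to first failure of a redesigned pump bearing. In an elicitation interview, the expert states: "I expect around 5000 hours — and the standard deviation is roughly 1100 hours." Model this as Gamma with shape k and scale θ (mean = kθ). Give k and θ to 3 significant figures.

For Gamma(k, scale θ): mean = kθ, variance = kθ², so CV = 1/√k.
CV = SD/mean = 1100/5000 = 0.22, hence k = 1/CV² = 20.7.
Then θ = mean/k = 5000/20.7 = 242.

k ≈ 20.7, θ ≈ 242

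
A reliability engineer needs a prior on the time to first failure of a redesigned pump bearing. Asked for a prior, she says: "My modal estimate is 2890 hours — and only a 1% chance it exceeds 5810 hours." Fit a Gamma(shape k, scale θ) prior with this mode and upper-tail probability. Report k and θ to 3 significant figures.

Gamma(k,θ) with k>1 has mode (k−1)θ, so θ = 2890/(k−1).
Need P(X < 5810) = 0.99 with θ tied to k this way. Start at k = 2, θ = 2890: P(X<5810) ≈ 0.597.
Too low — raise k to concentrate. Iterating converges to k ≈ 11.1.
Then θ = 2890/(11.1−1) ≈ 287.

k ≈ 11.1, θ ≈ 287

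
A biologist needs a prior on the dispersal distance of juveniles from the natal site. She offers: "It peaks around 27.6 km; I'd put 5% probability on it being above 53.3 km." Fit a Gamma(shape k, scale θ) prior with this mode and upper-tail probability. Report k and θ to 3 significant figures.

k ≈ 7.41, θ ≈ 4.3

Gamma(k,θ) with k>1 has mode (k−1)θ, so θ = 27.6/(k−1).
Need P(X < 53.3) = 0.95 with θ tied to k this way. Start at k = 2, θ = 27.6: P(X<53.3) ≈ 0.575.
Too low — raise k to concentrate. Iterating converges to k ≈ 7.41.
Then θ = 27.6/(7.41−1) ≈ 4.3.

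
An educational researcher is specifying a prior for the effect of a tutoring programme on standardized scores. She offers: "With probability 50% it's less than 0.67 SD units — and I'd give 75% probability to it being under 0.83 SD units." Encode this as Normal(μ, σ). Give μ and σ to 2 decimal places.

μ = 0.67, σ = 0.24

The p-quantile of Normal(μ,σ) is μ + z_p·σ, with z_{0.5} = 0 and z_{0.75} = 0.6745.
Eliminate σ: μ = (z₂·x₁ − z₁·x₂)/(z₂ − z₁) = (0.6745·0.67 − (0)·0.83)/0.6745 = 0.67.
Then σ = (x₂ − x₁)/(z₂ − z₁) = (0.83 − 0.67)/0.6745 = 0.24.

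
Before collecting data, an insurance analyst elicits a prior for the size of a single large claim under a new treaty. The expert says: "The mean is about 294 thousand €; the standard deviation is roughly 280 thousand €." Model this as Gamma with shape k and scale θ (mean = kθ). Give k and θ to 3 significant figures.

k ≈ 1.1, θ ≈ 267

For Gamma(k, scale θ): mean = kθ, variance = kθ², so CV = 1/√k.
CV = SD/mean = 280/294 = 0.9524, hence k = 1/CV² = 1.1.
Then θ = mean/k = 294/1.1 = 267.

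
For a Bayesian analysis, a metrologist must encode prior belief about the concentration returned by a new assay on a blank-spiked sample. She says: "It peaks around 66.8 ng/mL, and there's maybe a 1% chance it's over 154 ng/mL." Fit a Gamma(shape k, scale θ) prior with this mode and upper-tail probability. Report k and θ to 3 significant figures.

Gamma(k,θ) with k>1 has mode (k−1)θ, so θ = 66.8/(k−1).
Need P(X < 154) = 0.99 with θ tied to k this way. Start at k = 2, θ = 66.8: P(X<154) ≈ 0.670.
Too low — raise k to concentrate. Iterating converges to k ≈ 7.84.
Then θ = 66.8/(7.84−1) ≈ 9.76.

k ≈ 7.84, θ ≈ 9.76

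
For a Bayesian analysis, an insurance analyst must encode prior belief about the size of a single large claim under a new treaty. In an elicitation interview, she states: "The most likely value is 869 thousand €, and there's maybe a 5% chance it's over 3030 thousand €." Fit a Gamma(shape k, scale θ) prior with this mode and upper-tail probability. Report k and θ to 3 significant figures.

k ≈ 2.66, θ ≈ 525

Gamma(k,θ) with k>1 has mode (k−1)θ, so θ = 869/(k−1).
Need P(X < 3030) = 0.95 with θ tied to k this way. Start at k = 2, θ = 869: P(X<3030) ≈ 0.863.
Too low — raise k to concentrate. Iterating converges to k ≈ 2.66.
Then θ = 869/(2.66−1) ≈ 525.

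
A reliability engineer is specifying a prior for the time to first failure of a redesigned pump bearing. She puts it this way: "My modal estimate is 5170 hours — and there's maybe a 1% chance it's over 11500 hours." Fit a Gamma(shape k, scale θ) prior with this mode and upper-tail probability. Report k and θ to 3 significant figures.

k ≈ 8.53, θ ≈ 687

Gamma(k,θ) with k>1 has mode (k−1)θ, so θ = 5170/(k−1).
Need P(X < 11500) = 0.99 with θ tied to k this way. Start at k = 2, θ = 5170: P(X<11500) ≈ 0.651.
Too low — raise k to concentrate. Iterating converges to k ≈ 8.53.
Then θ = 5170/(8.53−1) ≈ 687.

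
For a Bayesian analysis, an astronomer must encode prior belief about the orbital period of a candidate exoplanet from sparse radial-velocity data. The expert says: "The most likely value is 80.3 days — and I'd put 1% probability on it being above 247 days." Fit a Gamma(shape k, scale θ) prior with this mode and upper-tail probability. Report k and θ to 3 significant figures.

Gamma(k,θ) with k>1 has mode (k−1)θ, so θ = 80.3/(k−1).
Need P(X < 247) = 0.99 with θ tied to k this way. Start at k = 2, θ = 80.3: P(X<247) ≈ 0.812.
Too low — raise k to concentrate. Iterating converges to k ≈ 4.54.
Then θ = 80.3/(4.54−1) ≈ 22.7.

k ≈ 4.54, θ ≈ 22.7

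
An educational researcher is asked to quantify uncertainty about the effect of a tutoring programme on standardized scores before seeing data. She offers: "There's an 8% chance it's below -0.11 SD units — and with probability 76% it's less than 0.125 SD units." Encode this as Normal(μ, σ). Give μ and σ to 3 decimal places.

μ = 0.046, σ = 0.111

The p-quantile of Normal(μ,σ) is μ + z_p·σ, with z_{0.08} = -1.405 and z_{0.76} = 0.7063.
Eliminate σ: μ = (z₂·x₁ − z₁·x₂)/(z₂ − z₁) = (0.7063·-0.11 − (-1.405)·0.125)/2.111 = 0.046.
Then σ = (x₂ − x₁)/(z₂ − z₁) = (0.125 − -0.11)/2.111 = 0.111.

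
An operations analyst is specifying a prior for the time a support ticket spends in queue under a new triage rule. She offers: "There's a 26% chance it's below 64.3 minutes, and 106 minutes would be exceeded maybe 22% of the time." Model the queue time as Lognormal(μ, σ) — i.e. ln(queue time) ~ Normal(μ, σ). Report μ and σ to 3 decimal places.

If T ~ Lognormal(μ,σ) then ln T ~ Normal(μ,σ), so the p-quantile of ln T is μ + z_p·σ.
ln(64.3) = 4.164 and ln(106) = 4.663; z_{0.26} = -0.6433, z_{0.78} = 0.7722.
σ = (4.663 − 4.164)/(0.7722 − (-0.6433)) = 0.353.
μ = 4.164 − (-0.6433)·0.353 = 4.391.

μ ≈ 4.391, σ ≈ 0.353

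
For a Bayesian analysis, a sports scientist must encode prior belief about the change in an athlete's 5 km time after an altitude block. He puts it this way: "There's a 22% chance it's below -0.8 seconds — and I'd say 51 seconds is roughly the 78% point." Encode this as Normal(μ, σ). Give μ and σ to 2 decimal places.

μ = 25.10, σ = 33.54

For Normal(μ,σ), the p-quantile is μ + z_p·σ. Here z_{0.22} = -0.7722, z_{0.78} = 0.7722.
So -0.8 = μ − 0.7722σ and 51 = μ + 0.7722σ.
Subtracting: σ = (51 − -0.8)/(0.7722 − (-0.7722)) = 33.54.
Then μ = -0.8 − (-0.7722)·33.54 = 25.10.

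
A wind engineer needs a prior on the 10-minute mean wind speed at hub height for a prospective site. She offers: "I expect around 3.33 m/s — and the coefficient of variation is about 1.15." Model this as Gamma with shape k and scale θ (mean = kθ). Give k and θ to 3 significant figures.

k ≈ 0.756, θ ≈ 4.4

For Gamma(k, scale θ): mean = kθ, variance = kθ², so CV = 1/√k.
CV = 1.15, hence k = 1/CV² = 0.756.
Then θ = mean/k = 3.33/0.756 = 4.4.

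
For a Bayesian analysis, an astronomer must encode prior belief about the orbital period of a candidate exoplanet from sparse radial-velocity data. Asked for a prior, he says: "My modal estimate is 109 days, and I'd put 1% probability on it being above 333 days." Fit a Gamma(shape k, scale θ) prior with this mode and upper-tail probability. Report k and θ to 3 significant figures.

k ≈ 4.59, θ ≈ 30.3

Gamma(k,θ) with k>1 has mode (k−1)θ, so θ = 109/(k−1).
Need P(X < 333) = 0.99 with θ tied to k this way. Start at k = 2, θ = 109: P(X<333) ≈ 0.809.
Too low — raise k to concentrate. Iterating converges to k ≈ 4.59.
Then θ = 109/(4.59−1) ≈ 30.3.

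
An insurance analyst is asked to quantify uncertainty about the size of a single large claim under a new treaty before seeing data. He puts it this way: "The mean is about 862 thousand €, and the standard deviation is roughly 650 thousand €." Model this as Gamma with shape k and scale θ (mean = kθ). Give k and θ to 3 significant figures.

k ≈ 1.76, θ ≈ 490

For Gamma(k, scale θ): mean = kθ, variance = kθ², so CV = 1/√k.
CV = SD/mean = 650/862 = 0.7541, hence k = 1/CV² = 1.76.
Then θ = mean/k = 862/1.76 = 490.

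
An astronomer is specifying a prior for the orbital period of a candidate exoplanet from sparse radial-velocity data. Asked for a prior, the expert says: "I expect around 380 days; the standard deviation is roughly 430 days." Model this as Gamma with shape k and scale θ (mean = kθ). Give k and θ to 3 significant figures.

k ≈ 0.781, θ ≈ 487

For Gamma(k, scale θ): mean = kθ, variance = kθ², so CV = 1/√k.
CV = SD/mean = 430/380 = 1.132, hence k = 1/CV² = 0.781.
Then θ = mean/k = 380/0.781 = 487.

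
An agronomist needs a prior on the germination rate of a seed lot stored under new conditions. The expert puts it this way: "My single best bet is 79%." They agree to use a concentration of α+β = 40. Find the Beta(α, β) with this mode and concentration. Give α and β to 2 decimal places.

α = 31.02, β = 8.98

For α,β > 1 the Beta mode is (α−1)/(α+β−2). With α+β = 40, the mode is (α−1)/38.
Set (α−1)/38 = 0.79 → α = 1 + 0.79·38 = 31.02.
β = 40 − α = 8.98.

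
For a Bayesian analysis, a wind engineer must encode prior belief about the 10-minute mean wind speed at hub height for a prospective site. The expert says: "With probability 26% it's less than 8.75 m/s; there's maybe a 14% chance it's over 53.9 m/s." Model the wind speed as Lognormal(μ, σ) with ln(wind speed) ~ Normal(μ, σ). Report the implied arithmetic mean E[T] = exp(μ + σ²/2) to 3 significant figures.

If T ~ Lognormal(μ,σ) then ln T ~ Normal(μ,σ), so the p-quantile of ln T is μ + z_p·σ.
ln(8.75) = 2.169 and ln(53.9) = 3.987; z_{0.26} = -0.6433, z_{0.86} = 1.08.
σ = (3.987 − 2.169)/(1.08 − (-0.6433)) = 1.055.
μ = 2.169 − (-0.6433)·1.055 = 2.848.
E[T] = exp(μ + σ²/2) = exp(2.848 + 0.5563) = 30.1 m/s.

E[T] ≈ 30.1 m/s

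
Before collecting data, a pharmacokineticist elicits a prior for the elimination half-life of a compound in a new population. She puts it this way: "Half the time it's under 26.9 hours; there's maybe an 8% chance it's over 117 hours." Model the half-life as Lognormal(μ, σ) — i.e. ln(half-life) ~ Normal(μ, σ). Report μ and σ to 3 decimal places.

If T ~ Lognormal(μ,σ) then ln T ~ Normal(μ,σ), so the p-quantile of ln T is μ + z_p·σ.
ln(26.9) = 3.292 and ln(117) = 4.762; z_{0.5} = 0, z_{0.92} = 1.405.
σ = (4.762 − 3.292)/(1.405 − (0)) = 1.046.
μ = 3.292 − (0)·1.046 = 3.292.

μ ≈ 3.292, σ ≈ 1.046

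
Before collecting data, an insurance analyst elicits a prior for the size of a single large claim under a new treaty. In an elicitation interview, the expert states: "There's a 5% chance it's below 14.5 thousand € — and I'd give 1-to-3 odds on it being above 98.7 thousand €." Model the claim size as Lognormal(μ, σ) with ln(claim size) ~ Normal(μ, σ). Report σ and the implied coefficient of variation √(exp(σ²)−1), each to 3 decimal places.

If T ~ Lognormal(μ,σ) then ln T ~ Normal(μ,σ), so the p-quantile of ln T is μ + z_p·σ.
ln(14.5) = 2.674 and ln(98.7) = 4.592; z_{0.05} = -1.645, z_{0.75} = 0.6745.
σ = (4.592 − 2.674)/(0.6745 − (-1.645)) = 0.827.
μ = 2.674 − (-1.645)·0.827 = 4.034.
CV = √(exp(σ²)−1) = √(exp(0.6838)−1) = 0.991.

σ ≈ 0.827, CV ≈ 0.991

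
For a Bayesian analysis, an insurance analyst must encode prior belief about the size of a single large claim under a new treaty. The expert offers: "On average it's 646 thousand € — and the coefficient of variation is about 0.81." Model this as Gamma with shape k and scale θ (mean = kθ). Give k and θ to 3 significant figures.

k ≈ 1.52, θ ≈ 424

For Gamma(k, scale θ): mean = kθ, variance = kθ², so CV = 1/√k.
CV = 0.81, hence k = 1/CV² = 1.52.
Then θ = mean/k = 646/1.52 = 424.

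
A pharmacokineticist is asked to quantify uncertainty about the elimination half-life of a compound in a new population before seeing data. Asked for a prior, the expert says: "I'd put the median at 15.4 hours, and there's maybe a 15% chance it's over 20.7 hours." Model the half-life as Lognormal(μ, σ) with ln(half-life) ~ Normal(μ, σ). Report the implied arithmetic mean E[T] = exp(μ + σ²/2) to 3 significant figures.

E[T] ≈ 16 hours

If T ~ Lognormal(μ,σ) then ln T ~ Normal(μ,σ), so the p-quantile of ln T is μ + z_p·σ.
ln(15.4) = 2.734 and ln(20.7) = 3.03; z_{0.5} = 0, z_{0.85} = 1.036.
σ = (3.03 − 2.734)/(1.036 − (0)) = 0.285.
μ = 2.734 − (0)·0.285 = 2.734.
E[T] = exp(μ + σ²/2) = exp(2.734 + 0.0407) = 16 hours.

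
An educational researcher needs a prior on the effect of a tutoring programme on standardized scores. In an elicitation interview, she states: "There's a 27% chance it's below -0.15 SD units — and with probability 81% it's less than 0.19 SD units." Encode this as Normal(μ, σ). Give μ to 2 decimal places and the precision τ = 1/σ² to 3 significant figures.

μ = -0.01, τ = 19.2

The p-quantile of Normal(μ,σ) is μ + z_p·σ, with z_{0.27} = -0.6128 and z_{0.81} = 0.8779.
Eliminate σ: μ = (z₂·x₁ − z₁·x₂)/(z₂ − z₁) = (0.8779·-0.15 − (-0.6128)·0.19)/1.491 = -0.01.
Then σ = (x₂ − x₁)/(z₂ − z₁) = (0.19 − -0.15)/1.491 = 0.23.
Precision τ = 1/σ² = 1/0.2281² = 19.2.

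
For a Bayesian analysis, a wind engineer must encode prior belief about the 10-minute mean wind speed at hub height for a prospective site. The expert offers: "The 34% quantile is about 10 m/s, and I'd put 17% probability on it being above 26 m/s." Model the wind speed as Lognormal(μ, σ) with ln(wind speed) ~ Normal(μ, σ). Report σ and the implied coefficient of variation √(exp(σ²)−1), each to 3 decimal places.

σ ≈ 0.699, CV ≈ 0.794

If T ~ Lognormal(μ,σ) then ln T ~ Normal(μ,σ), so the p-quantile of ln T is μ + z_p·σ.
ln(10) = 2.303 and ln(26) = 3.258; z_{0.34} = -0.4125, z_{0.83} = 0.9542.
σ = (3.258 − 2.303)/(0.9542 − (-0.4125)) = 0.699.
μ = 2.303 − (-0.4125)·0.699 = 2.591.
CV = √(exp(σ²)−1) = √(exp(0.4888)−1) = 0.794.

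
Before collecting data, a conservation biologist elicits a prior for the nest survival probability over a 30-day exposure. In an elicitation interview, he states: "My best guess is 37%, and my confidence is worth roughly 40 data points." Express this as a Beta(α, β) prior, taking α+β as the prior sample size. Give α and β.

Under the effective-sample-size interpretation, Beta(α, β) has prior mean α/(α+β) and prior sample size α+β.
So α+β = 40 and α/(α+β) = 0.37, giving α = 0.37·40 = 14.8 and β = 40 − 14.8 = 25.2.

α = 14.8, β = 25.2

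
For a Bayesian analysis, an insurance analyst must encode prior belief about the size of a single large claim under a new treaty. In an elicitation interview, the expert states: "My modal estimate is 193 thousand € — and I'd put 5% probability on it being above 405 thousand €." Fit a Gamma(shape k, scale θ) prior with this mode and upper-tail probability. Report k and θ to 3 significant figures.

Gamma(k,θ) with k>1 has mode (k−1)θ, so θ = 193/(k−1).
Need P(X < 405) = 0.95 with θ tied to k this way. Start at k = 2, θ = 193: P(X<405) ≈ 0.620.
Too low — raise k to concentrate. Iterating converges to k ≈ 6.03.
Then θ = 193/(6.03−1) ≈ 38.4.

k ≈ 6.03, θ ≈ 38.4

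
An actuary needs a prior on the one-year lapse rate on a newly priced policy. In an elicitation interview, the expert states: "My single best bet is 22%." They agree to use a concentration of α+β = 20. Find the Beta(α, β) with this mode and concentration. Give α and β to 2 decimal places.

α = 4.96, β = 15.04

For α,β > 1 the Beta mode is (α−1)/(α+β−2). With α+β = 20, the mode is (α−1)/18.
Set (α−1)/18 = 0.22 → α = 1 + 0.22·18 = 4.96.
β = 20 − α = 15.04.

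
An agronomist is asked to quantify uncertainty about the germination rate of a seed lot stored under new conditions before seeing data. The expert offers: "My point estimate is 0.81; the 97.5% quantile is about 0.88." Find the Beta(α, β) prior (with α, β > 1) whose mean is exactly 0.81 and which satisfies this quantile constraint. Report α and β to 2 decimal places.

With mean 0.81 fixed, write α = 0.81s, β = 0.19s where s = α+β.
Need P(θ < 0.88) = 0.975 under Beta(0.81s, 0.19s). Normal approximation: (q−m)/√(m(1−m)/s) ≈ z_{0.975} = 1.96, so s ≈ 0.81·0.19·(1.96)²/(0.88−0.81)² = 120.7.
At s = 120.7: P(θ<0.88) ≈ 0.984. Adjusting to match 0.975 gives s ≈ 101.01.
So α = 0.81·101.01 ≈ 81.82, β = 0.19·101.01 ≈ 19.19.

α ≈ 81.82, β ≈ 19.19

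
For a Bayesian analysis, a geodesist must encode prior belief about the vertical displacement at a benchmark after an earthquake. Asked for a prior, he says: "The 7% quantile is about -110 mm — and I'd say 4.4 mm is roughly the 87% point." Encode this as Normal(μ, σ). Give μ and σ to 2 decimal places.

The p-quantile of Normal(μ,σ) is μ + z_p·σ, with z_{0.07} = -1.476 and z_{0.87} = 1.126.
Eliminate σ: μ = (z₂·x₁ − z₁·x₂)/(z₂ − z₁) = (1.126·-110 − (-1.476)·4.4)/2.602 = -45.12.
Then σ = (x₂ − x₁)/(z₂ − z₁) = (4.4 − -110)/2.602 = 43.96.

μ = -45.12, σ = 43.96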